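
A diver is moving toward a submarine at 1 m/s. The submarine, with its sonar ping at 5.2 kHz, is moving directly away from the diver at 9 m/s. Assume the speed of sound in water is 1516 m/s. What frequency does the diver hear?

With source receding and observer approaching, f' = f · (v + v_o)/(v + v_s).
f' = 5.2 × (1516 + 1)/(1516 + 9) = 5.2 × 1517/1525 ≈ 5.17 kHz.

5.17 kHz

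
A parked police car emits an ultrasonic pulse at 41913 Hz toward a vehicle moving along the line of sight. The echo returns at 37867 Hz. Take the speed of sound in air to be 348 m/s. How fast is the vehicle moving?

Double Doppler shift off a moving reflector: f₂ = f₀ · (v + u)/(v − u) (u > 0 toward emitter).
Rearranging, u = v · (f₂ − f₀)/(f₂ + f₀) = 348 × -4046/79780 ≈ -17.6 m/s.
So the vehicle is moving at 17.6 m/s away from the emitter.

17.6 m/s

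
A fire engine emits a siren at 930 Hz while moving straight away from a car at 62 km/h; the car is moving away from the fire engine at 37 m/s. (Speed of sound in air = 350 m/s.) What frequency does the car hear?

793 Hz

62 km/h = 17.22 m/s.
General Doppler shift: f' = f · (v − v_o)/(v + v_s).
f' = 930 × (350 − 37)/(350 + 17.22) = 930 × 313/367.22 ≈ 793 Hz.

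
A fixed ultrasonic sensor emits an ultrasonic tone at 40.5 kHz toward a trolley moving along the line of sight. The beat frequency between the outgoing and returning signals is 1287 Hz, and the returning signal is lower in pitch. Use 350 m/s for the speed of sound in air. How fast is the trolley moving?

5.7 m/s

Double Doppler shift off a moving reflector: f₂ = f₀ · (v + u)/(v − u) (u > 0 toward emitter).
Returning signal is lower, so f₂ = f₀ − Δf = 40500 − 1287 = 39213 Hz.
Rearranging, u = v · (f₂ − f₀)/(f₂ + f₀) = 350 × -1287/79713 ≈ -5.7 m/s.
So the trolley is moving at 5.7 m/s away from the emitter.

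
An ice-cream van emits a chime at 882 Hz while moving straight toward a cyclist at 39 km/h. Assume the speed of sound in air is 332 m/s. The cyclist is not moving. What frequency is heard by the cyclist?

912 Hz

39 km/h = 10.83 m/s.
Only the source moves, toward the listener, so f' = f · v/(v − v_s).
f' = 882 × 332/(332 − 10.83) = 882 × 332/321.2 ≈ 912 Hz.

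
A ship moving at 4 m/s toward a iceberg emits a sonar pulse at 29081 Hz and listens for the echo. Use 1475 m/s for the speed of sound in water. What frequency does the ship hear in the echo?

The iceberg receives the sound from a moving source: f₁ = f₀ · v/(v − v_e) = 29081 × 1475/1471 ≈ 29160 Hz.
On the return leg the ship is a moving observer: f₂ = f₁ · (v + v_e)/v = 29160 × 1479/1475 ≈ 29239 Hz.
Equivalently f₂ = f₀ · (v + v_e)/(v − v_e).

29239 Hz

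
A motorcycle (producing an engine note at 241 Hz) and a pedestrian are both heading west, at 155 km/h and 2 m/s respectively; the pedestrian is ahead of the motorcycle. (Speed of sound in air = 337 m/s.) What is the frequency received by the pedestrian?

155 km/h = 43.06 m/s.
The pedestrian is ahead, so the motorcycle is moving toward it while the pedestrian is moving away from the motorcycle.
General Doppler shift: f' = f · (v − v_o)/(v − v_s).
f' = 241 × (337 − 2)/(337 − 43.06) = 241 × 335/293.94 ≈ 275 Hz.

275 Hz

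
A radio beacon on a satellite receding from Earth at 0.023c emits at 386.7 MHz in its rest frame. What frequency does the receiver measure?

Relativistic Doppler for frequency: f' = f₀ · √((1 − β)/(1 + β)).
f' = 386.7 × √(0.9770/1.0230) = 386.7 × 0.97726 ≈ 377.9 MHz.

377.9 MHz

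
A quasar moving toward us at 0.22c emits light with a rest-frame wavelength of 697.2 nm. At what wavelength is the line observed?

Relativistic Doppler for wavelength: λ' = λ₀ · √((1 − β)/(1 + β)).
λ' = 697.2 × √(0.7800/1.2200) = 697.2 × 0.79959 ≈ 557.5 nm.

557.5 nm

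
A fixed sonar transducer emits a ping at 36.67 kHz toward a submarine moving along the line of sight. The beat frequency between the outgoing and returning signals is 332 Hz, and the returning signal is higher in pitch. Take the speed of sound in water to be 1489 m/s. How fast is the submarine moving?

6.7 m/s

Double Doppler shift off a moving reflector: f₂ = f₀ · (v + u)/(v − u) (u > 0 toward emitter).
Returning signal is higher, so f₂ = f₀ + Δf = 36670 + 332 = 37002 Hz.
Rearranging, u = v · (f₂ − f₀)/(f₂ + f₀) = 1489 × 332/73672 ≈ 6.7 m/s.
So the submarine is moving at 6.7 m/s toward the emitter.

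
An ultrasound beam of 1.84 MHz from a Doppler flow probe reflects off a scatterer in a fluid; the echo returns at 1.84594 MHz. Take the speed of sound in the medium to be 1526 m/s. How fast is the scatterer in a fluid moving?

2.46 m/s

Double Doppler shift off a moving reflector: f₂ = f₀ · (v + u)/(v − u) (u > 0 toward emitter).
Rearranging, u = v · (f₂ − f₀)/(f₂ + f₀) = 1526 × 0.00594/3.68594 ≈ 2.46 m/s.
So the scatterer in a fluid is moving at 2.46 m/s toward the emitter.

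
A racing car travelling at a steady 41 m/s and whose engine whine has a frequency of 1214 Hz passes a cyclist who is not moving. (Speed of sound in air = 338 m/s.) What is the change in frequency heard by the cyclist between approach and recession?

299 Hz

Approaching: f₁ = f · v/(v − v_s) = 1214 × 338/297 ≈ 1382 Hz.
Receding: f₂ = f · v/(v + v_s) = 1214 × 338/379 ≈ 1083 Hz.
Drop: f₁ − f₂ = 2f·v·v_s/(v² − v_s²) = 2 × 1214 × 338 × 41/(338² − 41²) ≈ 299 Hz.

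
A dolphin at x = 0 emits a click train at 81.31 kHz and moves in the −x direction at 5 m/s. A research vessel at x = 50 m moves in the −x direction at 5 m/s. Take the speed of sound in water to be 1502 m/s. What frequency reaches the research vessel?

81.3 kHz

The observer lies on the +x side, so the source is heading away from the observer and the observer is heading toward the source.
With source receding and observer approaching, f' = f · (v + v_o)/(v + v_s).
f' = 81.31 × (1502 + 5)/(1502 + 5) = 81.31 × 1507/1507 ≈ 81.3 kHz.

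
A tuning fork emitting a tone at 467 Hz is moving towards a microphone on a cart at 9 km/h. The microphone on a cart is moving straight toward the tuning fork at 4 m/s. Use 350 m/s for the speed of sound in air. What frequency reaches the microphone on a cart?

476 Hz

9 km/h = 2.5 m/s.
General Doppler shift: f' = f · (v + v_o)/(v − v_s).
f' = 467 × (350 + 4)/(350 − 2.5) = 467 × 354/347.5 ≈ 476 Hz.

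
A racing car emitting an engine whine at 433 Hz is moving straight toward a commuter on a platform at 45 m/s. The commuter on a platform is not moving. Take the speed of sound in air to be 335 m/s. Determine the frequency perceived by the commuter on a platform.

Moving source, stationary observer: f' = f · v/(v − v_s) since the source is approaching.
f' = 433 × 335/(335 − 45) = 433 × 335/290 ≈ 500 Hz.

500 Hz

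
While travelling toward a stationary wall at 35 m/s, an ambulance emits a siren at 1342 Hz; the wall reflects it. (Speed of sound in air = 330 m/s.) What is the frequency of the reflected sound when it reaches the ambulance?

1660 Hz

The wall receives the sound from a moving source: f₁ = f₀ · v/(v − v_e) = 1342 × 330/295 ≈ 1501 Hz.
On the return leg the ambulance is a moving observer: f₂ = f₁ · (v + v_e)/v = 1501 × 365/330 ≈ 1660 Hz.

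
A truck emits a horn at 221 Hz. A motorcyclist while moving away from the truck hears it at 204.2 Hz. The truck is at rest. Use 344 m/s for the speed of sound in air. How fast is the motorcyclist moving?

f' = f · (v − v_o)/v ⇒ v_o = v · |f'/f − 1|.
v_o = 344 × |204.2/221 − 1| = 344 × 0.07602 ≈ 26 m/s.

26 m/s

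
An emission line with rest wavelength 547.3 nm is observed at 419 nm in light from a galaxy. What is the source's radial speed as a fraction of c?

λ'/λ₀ = 0.7656 < 1 (blueshift), so the source is approaching.
λ'/λ₀ = √((1 − β)/(1 + β)) for an approaching source ⇒ β = (1 − r²)/(1 + r²) with r = λ'/λ₀.
β = (1 − 0.5861)/(1 + 0.5861) ≈ 0.261.

0.261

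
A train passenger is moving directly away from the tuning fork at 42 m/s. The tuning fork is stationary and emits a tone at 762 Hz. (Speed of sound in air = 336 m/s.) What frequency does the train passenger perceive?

Moving observer, stationary source: f' = f · (v − v_o)/v.
f' = 762 × (336 − 42)/336 = 762 × 294/336 ≈ 667 Hz.

667 Hz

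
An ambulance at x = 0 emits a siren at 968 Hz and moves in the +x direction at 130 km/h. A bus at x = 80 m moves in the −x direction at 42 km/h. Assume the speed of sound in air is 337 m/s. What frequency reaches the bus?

1122 Hz

130 km/h = 36.11 m/s; 42 km/h = 11.67 m/s.
The observer lies on the +x side, so the source is heading toward the observer and the observer is heading toward the source.
Both move, so f' = f · (v + v_o)/(v − v_s).
f' = 968 × (337 + 11.67)/(337 − 36.11) = 968 × 348.67/300.89 ≈ 1122 Hz.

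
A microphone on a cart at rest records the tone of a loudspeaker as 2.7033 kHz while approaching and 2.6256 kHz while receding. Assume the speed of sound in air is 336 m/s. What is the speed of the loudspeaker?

4.9 m/s

f₁/f₂ = (v + v_s)/(v − v_s), so v_s = v · (f₁ − f₂)/(f₁ + f₂).
v_s = 336 × (2.7033 − 2.6256)/(2.7033 + 2.6256) = 336 × 0.0777/5.3289 ≈ 4.9 m/s.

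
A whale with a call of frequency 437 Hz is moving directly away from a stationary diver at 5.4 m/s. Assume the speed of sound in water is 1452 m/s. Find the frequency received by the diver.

435 Hz

With the source moving away from a stationary observer, f' = f · v/(v + v_s).
f' = 437 × 1452/(1452 + 5.4) = 437 × 1452/1457 ≈ 435 Hz.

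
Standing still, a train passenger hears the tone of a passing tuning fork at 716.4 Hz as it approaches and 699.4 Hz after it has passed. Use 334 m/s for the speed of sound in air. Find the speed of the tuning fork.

f₁/f₂ = (v + v_s)/(v − v_s), so v_s = v · (f₁ − f₂)/(f₁ + f₂).
v_s = 334 × (716.4 − 699.4)/(716.4 + 699.4) = 334 × 17.0/1415.8 ≈ 4.0 m/s.

4.0 m/s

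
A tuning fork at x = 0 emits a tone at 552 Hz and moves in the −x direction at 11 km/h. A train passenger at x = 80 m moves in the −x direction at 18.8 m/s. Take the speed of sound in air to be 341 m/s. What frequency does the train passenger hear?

577 Hz

11 km/h = 3.056 m/s.
The observer lies on the +x side, so the source is heading away from the observer and the observer is heading toward the source.
With source receding and observer approaching, f' = f · (v + v_o)/(v + v_s).
f' = 552 × (341 + 18.8)/(341 + 3.056) = 552 × 359.8/344.06 ≈ 577 Hz.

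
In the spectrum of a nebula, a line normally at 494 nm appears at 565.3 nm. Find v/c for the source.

0.134

λ'/λ₀ = 1.1443 > 1 (redshift), so the source is receding.
λ'/λ₀ = √((1 + β)/(1 − β)) for a receding source ⇒ β = (r² − 1)/(r² + 1) with r = λ'/λ₀.
β = (1.3095 − 1)/(1.3095 + 1) ≈ 0.134.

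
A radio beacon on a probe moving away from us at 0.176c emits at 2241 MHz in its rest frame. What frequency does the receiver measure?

Relativistic Doppler for frequency: f' = f₀ · √((1 − β)/(1 + β)).
f' = 2241 × √(0.8240/1.1760) = 2241 × 0.83707 ≈ 1875.9 MHz.

1875.9 MHz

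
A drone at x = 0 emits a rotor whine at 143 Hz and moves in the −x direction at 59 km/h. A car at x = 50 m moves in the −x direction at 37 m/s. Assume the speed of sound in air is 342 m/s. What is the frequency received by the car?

59 km/h = 16.39 m/s.
The observer lies on the +x side, so the source is heading away from the observer and the observer is heading toward the source.
Both move, so f' = f · (v + v_o)/(v + v_s).
f' = 143 × (342 + 37)/(342 + 16.39) = 143 × 379/358.39 ≈ 151 Hz.

151 Hz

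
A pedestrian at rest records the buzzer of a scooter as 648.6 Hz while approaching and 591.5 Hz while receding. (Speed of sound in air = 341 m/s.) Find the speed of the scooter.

f₁/f₂ = (v + v_s)/(v − v_s), so v_s = v · (f₁ − f₂)/(f₁ + f₂).
v_s = 341 × (648.6 − 591.5)/(648.6 + 591.5) = 341 × 57.1/1240.1 ≈ 15.7 m/s.

15.7 m/s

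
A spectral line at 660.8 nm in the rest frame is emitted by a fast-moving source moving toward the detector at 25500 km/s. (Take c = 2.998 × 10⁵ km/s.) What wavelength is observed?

606.8 nm

β = v/c = 25500/299800 = 0.0851.
Relativistic Doppler for wavelength: λ' = λ₀ · √((1 − β)/(1 + β)).
λ' = 660.8 × √(0.9149/1.0851) = 660.8 × 0.91827 ≈ 606.8 nm.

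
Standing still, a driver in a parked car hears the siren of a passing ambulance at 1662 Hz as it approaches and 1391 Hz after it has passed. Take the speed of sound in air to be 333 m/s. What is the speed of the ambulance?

f₁/f₂ = (v + v_s)/(v − v_s), so v_s = v · (f₁ − f₂)/(f₁ + f₂).
v_s = 333 × (1662 − 1391)/(1662 + 1391) = 333 × 271/3053 ≈ 30 m/s.

30 m/s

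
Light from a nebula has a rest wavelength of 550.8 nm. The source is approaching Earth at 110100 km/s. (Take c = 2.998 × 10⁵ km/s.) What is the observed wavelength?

374.7 nm

β = v/c = 110100/299800 = 0.3672.
Relativistic Doppler for wavelength: λ' = λ₀ · √((1 − β)/(1 + β)).
λ' = 550.8 × √(0.6328/1.3672) = 550.8 × 0.68029 ≈ 374.7 nm.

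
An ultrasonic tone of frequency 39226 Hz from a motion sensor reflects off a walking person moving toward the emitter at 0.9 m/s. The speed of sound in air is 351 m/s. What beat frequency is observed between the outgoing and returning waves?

202 Hz

At the walking person (a moving observer), f₁ = f₀ · (v + u)/v = 39226 × 351.9/351 ≈ 39327 Hz.
The reflection then acts as a moving source: f₂ = f₁ · v/(v − u) ≈ 39428 Hz.
Beat frequency: |f₂ − f₀| = 2u·f₀/(v − u) = 2 × 0.9 × 39226/350.1 ≈ 202 Hz.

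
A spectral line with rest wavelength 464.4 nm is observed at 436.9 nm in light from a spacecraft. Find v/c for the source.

0.061c

λ'/λ₀ = 0.9408 < 1 (blueshift), so the source is approaching.
λ'/λ₀ = √((1 − β)/(1 + β)) for an approaching source ⇒ β = (1 − r²)/(1 + r²) with r = λ'/λ₀.
β = (1 − 0.8851)/(1 + 0.8851) ≈ 0.061.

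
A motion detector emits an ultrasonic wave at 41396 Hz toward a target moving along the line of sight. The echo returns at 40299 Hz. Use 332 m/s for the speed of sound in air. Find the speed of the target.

Double Doppler shift off a moving reflector: f₂ = f₀ · (v + u)/(v − u) (u > 0 toward emitter).
Rearranging, u = v · (f₂ − f₀)/(f₂ + f₀) = 332 × -1097/81695 ≈ -4.5 m/s.
So the target is moving at 4.5 m/s away from the emitter.

4.5 m/s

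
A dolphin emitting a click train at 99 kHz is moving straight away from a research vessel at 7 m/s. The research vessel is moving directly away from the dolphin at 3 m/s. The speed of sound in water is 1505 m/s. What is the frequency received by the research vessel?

98.3 kHz

With source receding and observer receding, f' = f · (v − v_o)/(v + v_s).
f' = 99 × (1505 − 3)/(1505 + 7) = 99 × 1502/1512 ≈ 98.3 kHz.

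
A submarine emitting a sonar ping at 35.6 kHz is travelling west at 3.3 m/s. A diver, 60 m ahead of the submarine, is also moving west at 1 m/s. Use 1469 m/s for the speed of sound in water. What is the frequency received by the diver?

35.7 kHz

The diver is ahead, so the submarine is moving toward it while the diver is moving away from the submarine.
General Doppler shift: f' = f · (v − v_o)/(v − v_s).
f' = 35.6 × (1469 − 1)/(1469 − 3.3) = 35.6 × 1468/1465.7 ≈ 35.7 kHz.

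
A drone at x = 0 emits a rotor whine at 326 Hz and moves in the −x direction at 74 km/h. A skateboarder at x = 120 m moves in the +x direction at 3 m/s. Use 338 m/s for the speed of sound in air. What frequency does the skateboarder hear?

305 Hz

74 km/h = 20.56 m/s.
The observer lies on the +x side, so the source is heading away from the observer and the observer is heading away from the source.
With source receding and observer receding, f' = f · (v − v_o)/(v + v_s).
f' = 326 × (338 − 3)/(338 + 20.56) = 326 × 335/358.56 ≈ 305 Hz.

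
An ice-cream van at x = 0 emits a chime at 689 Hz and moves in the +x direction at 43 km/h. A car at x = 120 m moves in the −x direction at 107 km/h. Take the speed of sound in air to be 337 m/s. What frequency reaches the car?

777 Hz

43 km/h = 11.94 m/s; 107 km/h = 29.72 m/s.
The observer lies on the +x side, so the source is heading toward the observer and the observer is heading toward the source.
With source approaching and observer approaching, f' = f · (v + v_o)/(v − v_s).
f' = 689 × (337 + 29.72)/(337 − 11.94) = 689 × 366.72/325.06 ≈ 777 Hz.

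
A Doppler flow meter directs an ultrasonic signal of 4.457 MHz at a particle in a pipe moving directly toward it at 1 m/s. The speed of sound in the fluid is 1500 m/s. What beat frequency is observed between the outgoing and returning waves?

5947 Hz

The particle in a pipe first receives the wave as a moving observer: f₁ = f₀ · (v + u)/v = 4.457 × (1500 + 1)/1500 ≈ 4.45997 MHz.
On reflection it acts as a source moving toward the stationary detector: f₂ = f₁ · v/(v − u) = 4.45997 × 1500/1499 ≈ 4.46295 MHz.
Equivalently f₂ = f₀ · (v + u)/(v − u).
Beat frequency (with f₀ = 4457000 Hz): |f₂ − f₀| = 2u·f₀/(v − u) = 2 × 1 × 4457000/1499 ≈ 5947 Hz.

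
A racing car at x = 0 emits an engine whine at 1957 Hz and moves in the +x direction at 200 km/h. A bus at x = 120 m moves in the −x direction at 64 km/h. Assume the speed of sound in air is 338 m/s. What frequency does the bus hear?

2465 Hz

200 km/h = 55.56 m/s; 64 km/h = 17.78 m/s.
The observer lies on the +x side, so the source is heading toward the observer and the observer is heading toward the source.
With source approaching and observer approaching, f' = f · (v + v_o)/(v − v_s).
f' = 1957 × (338 + 17.78)/(338 − 55.56) = 1957 × 355.78/282.44 ≈ 2465 Hz.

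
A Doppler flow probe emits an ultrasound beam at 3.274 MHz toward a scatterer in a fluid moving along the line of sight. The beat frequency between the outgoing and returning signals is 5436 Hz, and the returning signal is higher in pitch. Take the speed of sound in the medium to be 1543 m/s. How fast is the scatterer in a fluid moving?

Double Doppler shift off a moving reflector: f₂ = f₀ · (v + u)/(v − u) (u > 0 toward emitter).
Returning signal is higher, so f₂ = f₀ + Δf = 3274000 + 5436 = 3279436 Hz.
Rearranging, u = v · (f₂ − f₀)/(f₂ + f₀) = 1543 × 5436/6553436 ≈ 1.28 m/s.
So the scatterer in a fluid is moving at 1.28 m/s toward the emitter.

1.28 m/s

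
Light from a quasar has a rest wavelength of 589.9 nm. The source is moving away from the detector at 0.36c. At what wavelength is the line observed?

Relativistic Doppler for wavelength: λ' = λ₀ · √((1 + β)/(1 − β)).
λ' = 589.9 × √(1.3600/0.6400) = 589.9 × 1.45774 ≈ 859.9 nm.

859.9 nm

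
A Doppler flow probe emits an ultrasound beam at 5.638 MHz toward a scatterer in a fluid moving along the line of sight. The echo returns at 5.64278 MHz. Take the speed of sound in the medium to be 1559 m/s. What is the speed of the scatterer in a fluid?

Double Doppler shift off a moving reflector: f₂ = f₀ · (v + u)/(v − u) (u > 0 toward emitter).
Rearranging, u = v · (f₂ − f₀)/(f₂ + f₀) = 1559 × 0.00478/11.28078 ≈ 0.66 m/s.
So the scatterer in a fluid is moving at 0.66 m/s toward the emitter.

0.66 m/s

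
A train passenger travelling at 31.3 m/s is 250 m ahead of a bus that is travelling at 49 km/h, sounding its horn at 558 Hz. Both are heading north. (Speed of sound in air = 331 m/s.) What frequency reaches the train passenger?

49 km/h = 13.61 m/s.
The train passenger is ahead, so the bus is moving toward it while the train passenger is moving away from the bus.
Both move, so f' = f · (v − v_o)/(v − v_s).
f' = 558 × (331 − 31.3)/(331 − 13.61) = 558 × 299.7/317.39 ≈ 527 Hz.

527 Hz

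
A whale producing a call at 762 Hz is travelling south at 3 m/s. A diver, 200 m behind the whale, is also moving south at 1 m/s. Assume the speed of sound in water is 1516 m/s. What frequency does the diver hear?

The diver is behind, so the whale is moving away from it while the diver is moving toward the whale.
General Doppler shift: f' = f · (v + v_o)/(v + v_s).
f' = 762 × (1516 + 1)/(1516 + 3) = 762 × 1517/1519 ≈ 761 Hz.

761 Hz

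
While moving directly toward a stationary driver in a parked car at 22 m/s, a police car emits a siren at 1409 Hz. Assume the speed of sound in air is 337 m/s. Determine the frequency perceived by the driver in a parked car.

Only the source moves, toward the listener, so f' = f · v/(v − v_s).
f' = 1409 × 337/(337 − 22) = 1409 × 337/315 ≈ 1507 Hz.

1507 Hz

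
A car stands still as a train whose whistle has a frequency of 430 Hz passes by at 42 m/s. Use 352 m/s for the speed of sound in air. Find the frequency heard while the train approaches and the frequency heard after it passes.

Approaching: f₁ = f · v/(v − v_s) = 430 × 352/310 ≈ 488 Hz.
Receding: f₂ = f · v/(v + v_s) = 430 × 352/394 ≈ 384 Hz.

488 Hz approaching; 384 Hz receding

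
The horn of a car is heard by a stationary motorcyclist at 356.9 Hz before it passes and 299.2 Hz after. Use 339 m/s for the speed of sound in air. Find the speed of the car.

30 m/s

f₁/f₂ = (v + v_s)/(v − v_s), so v_s = v · (f₁ − f₂)/(f₁ + f₂).
v_s = 339 × (356.9 − 299.2)/(356.9 + 299.2) = 339 × 57.7/656.1 ≈ 30 m/s.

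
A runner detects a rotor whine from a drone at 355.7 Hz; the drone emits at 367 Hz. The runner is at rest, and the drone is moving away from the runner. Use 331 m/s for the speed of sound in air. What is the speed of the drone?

f' = f · v/(v + v_s) ⇒ v_s = v · |1 − f/f'|.
v_s = 331 × |1 − 367/355.7| = 331 × 0.03177 ≈ 10.5 m/s.

10.5 m/s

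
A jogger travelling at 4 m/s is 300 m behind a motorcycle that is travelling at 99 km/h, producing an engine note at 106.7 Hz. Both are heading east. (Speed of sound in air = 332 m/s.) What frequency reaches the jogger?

100 Hz

99 km/h = 27.5 m/s.
The jogger is behind, so the motorcycle is moving away from it while the jogger is moving toward the motorcycle.
With source receding and observer approaching, f' = f · (v + v_o)/(v + v_s).
f' = 106.7 × (332 + 4)/(332 + 27.5) = 106.7 × 336/359.5 ≈ 100 Hz.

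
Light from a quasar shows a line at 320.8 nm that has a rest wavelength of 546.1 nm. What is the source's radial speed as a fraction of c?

λ'/λ₀ = 0.5874 < 1 (blueshift), so the source is approaching.
λ'/λ₀ = √((1 − β)/(1 + β)) for an approaching source ⇒ β = (1 − r²)/(1 + r²) with r = λ'/λ₀.
β = (1 − 0.3451)/(1 + 0.3451) ≈ 0.487.

0.487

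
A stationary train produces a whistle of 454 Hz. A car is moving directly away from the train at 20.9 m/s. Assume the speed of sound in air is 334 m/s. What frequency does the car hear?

426 Hz

Only the observer moves, away from the source, so f' = f · (v − v_o)/v.
f' = 454 × (334 − 20.9)/334 = 454 × 313.1/334 ≈ 426 Hz.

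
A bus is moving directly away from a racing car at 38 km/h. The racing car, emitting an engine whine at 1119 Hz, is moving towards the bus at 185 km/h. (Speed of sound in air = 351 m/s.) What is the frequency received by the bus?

185 km/h = 51.39 m/s; 38 km/h = 10.56 m/s.
General Doppler shift: f' = f · (v − v_o)/(v − v_s).
f' = 1119 × (351 − 10.56)/(351 − 51.39) = 1119 × 340.44/299.61 ≈ 1272 Hz.

1272 Hz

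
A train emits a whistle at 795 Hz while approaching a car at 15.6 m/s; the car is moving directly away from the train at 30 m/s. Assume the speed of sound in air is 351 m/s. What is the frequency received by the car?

Both move, so f' = f · (v − v_o)/(v − v_s).
f' = 795 × (351 − 30)/(351 − 15.6) = 795 × 321/335.4 ≈ 761 Hz.

761 Hz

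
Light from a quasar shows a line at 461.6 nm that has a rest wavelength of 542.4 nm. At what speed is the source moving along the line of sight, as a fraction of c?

λ'/λ₀ = 0.8510 < 1 (blueshift), so the source is approaching.
λ'/λ₀ = √((1 − β)/(1 + β)) for an approaching source ⇒ β = (1 − r²)/(1 + r²) with r = λ'/λ₀.
β = (1 − 0.7243)/(1 + 0.7243) ≈ 0.160.

0.160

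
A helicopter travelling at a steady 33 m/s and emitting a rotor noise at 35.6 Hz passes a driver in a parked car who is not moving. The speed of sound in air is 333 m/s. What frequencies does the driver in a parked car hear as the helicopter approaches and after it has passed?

Approaching: f₁ = f · v/(v − v_s) = 35.6 × 333/300 ≈ 39.5 Hz.
Receding: f₂ = f · v/(v + v_s) = 35.6 × 333/366 ≈ 32.4 Hz.

39.5 Hz approaching; 32.4 Hz receding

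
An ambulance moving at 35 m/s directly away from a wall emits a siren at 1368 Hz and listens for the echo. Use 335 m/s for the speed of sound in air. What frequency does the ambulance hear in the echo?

1109 Hz

The wall receives the sound from a moving source: f₁ = f₀ · v/(v + v_e) = 1368 × 335/370 ≈ 1239 Hz.
On the return leg the ambulance is a moving observer: f₂ = f₁ · (v − v_e)/v = 1239 × 300/335 ≈ 1109 Hz.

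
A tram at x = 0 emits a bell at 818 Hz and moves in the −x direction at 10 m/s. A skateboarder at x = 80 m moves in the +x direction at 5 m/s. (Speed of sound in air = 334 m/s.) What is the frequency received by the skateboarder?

782 Hz

The observer lies on the +x side, so the source is heading away from the observer and the observer is heading away from the source.
With source receding and observer receding, f' = f · (v − v_o)/(v + v_s).
f' = 818 × (334 − 5)/(334 + 10) = 818 × 329/344 ≈ 782 Hz.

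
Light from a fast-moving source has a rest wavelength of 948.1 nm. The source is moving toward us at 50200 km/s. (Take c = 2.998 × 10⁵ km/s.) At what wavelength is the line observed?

β = v/c = 50200/299800 = 0.1674.
Relativistic Doppler for wavelength: λ' = λ₀ · √((1 − β)/(1 + β)).
λ' = 948.1 × √(0.8326/1.1674) = 948.1 × 0.84448 ≈ 800.6 nm.

800.6 nm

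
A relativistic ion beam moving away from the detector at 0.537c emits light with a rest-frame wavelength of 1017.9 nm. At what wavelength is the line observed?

1854.6 nm

Relativistic Doppler for wavelength: λ' = λ₀ · √((1 + β)/(1 − β)).
λ' = 1017.9 × √(1.5370/0.4630) = 1017.9 × 1.82199 ≈ 1854.6 nm.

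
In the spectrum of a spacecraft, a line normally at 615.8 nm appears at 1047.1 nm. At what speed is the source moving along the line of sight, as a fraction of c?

0.486c

λ'/λ₀ = 1.7004 > 1 (redshift), so the source is receding.
λ'/λ₀ = √((1 + β)/(1 − β)) for a receding source ⇒ β = (r² − 1)/(r² + 1) with r = λ'/λ₀.
β = (2.8913 − 1)/(2.8913 + 1) ≈ 0.486.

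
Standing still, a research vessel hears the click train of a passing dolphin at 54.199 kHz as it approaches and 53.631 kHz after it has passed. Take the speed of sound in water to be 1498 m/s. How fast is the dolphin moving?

f₁/f₂ = (v + v_s)/(v − v_s), so v_s = v · (f₁ − f₂)/(f₁ + f₂).
v_s = 1498 × (54.199 − 53.631)/(54.199 + 53.631) = 1498 × 0.568/107.830 ≈ 7.9 m/s.

7.9 m/s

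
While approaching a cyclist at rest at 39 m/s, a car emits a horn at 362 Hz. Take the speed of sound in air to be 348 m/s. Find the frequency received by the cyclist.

Moving source, stationary observer: f' = f · v/(v − v_s) since the source is approaching.
f' = 362 × 348/(348 − 39) = 362 × 348/309 ≈ 408 Hz.

408 Hz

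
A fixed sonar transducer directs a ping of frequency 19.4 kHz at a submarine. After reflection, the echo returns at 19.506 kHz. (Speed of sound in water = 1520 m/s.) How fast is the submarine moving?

Double Doppler shift off a moving reflector: f₂ = f₀ · (v + u)/(v − u) (u > 0 toward emitter).
Rearranging, u = v · (f₂ − f₀)/(f₂ + f₀) = 1520 × 0.106/38.906 ≈ 4.1 m/s.
So the submarine is moving at 4.1 m/s toward the emitter.

4.1 m/s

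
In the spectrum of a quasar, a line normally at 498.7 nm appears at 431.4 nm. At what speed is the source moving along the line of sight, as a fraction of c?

0.144

λ'/λ₀ = 0.8650 < 1 (blueshift), so the source is approaching.
λ'/λ₀ = √((1 − β)/(1 + β)) for an approaching source ⇒ β = (1 − r²)/(1 + r²) with r = λ'/λ₀.
β = (1 − 0.7483)/(1 + 0.7483) ≈ 0.144.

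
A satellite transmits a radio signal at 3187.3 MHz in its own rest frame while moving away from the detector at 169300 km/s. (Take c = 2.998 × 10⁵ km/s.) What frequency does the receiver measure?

1681.1 MHz

β = v/c = 169300/299800 = 0.5647.
Relativistic Doppler for frequency: f' = f₀ · √((1 − β)/(1 + β)).
f' = 3187.3 × √(0.4353/1.5647) = 3187.3 × 0.52744 ≈ 1681.1 MHz.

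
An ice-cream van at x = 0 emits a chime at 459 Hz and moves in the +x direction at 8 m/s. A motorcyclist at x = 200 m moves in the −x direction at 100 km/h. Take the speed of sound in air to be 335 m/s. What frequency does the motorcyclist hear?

100 km/h = 27.78 m/s.
The observer lies on the +x side, so the source is heading toward the observer and the observer is heading toward the source.
Both move, so f' = f · (v + v_o)/(v − v_s).
f' = 459 × (335 + 27.78)/(335 − 8) = 459 × 362.78/327 ≈ 509 Hz.

509 Hz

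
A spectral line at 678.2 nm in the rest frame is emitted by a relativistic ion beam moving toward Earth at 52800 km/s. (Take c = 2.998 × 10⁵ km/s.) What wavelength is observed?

567.6 nm

β = v/c = 52800/299800 = 0.1761.
Relativistic Doppler for wavelength: λ' = λ₀ · √((1 − β)/(1 + β)).
λ' = 678.2 × √(0.8239/1.1761) = 678.2 × 0.83697 ≈ 567.6 nm.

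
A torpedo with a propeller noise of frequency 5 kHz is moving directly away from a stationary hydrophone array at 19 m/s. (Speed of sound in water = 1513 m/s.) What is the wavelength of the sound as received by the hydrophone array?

Moving source, stationary observer: f' = f · v/(v + v_s) since the source is receding.
f' = 5 × 1513/(1513 + 19) ≈ 4.94 kHz.
λ' = v/f' = 1513/4937.99 ≈ 30.6 cm.

30.6 cm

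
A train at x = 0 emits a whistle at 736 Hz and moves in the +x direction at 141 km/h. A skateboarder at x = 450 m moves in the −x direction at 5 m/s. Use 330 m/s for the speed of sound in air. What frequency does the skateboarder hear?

141 km/h = 39.17 m/s.
The observer lies on the +x side, so the source is heading toward the observer and the observer is heading toward the source.
With source approaching and observer approaching, f' = f · (v + v_o)/(v − v_s).
f' = 736 × (330 + 5)/(330 − 39.17) = 736 × 335/290.83 ≈ 848 Hz.

848 Hz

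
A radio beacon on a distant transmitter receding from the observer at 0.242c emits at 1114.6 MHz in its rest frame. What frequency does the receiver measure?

Relativistic Doppler for frequency: f' = f₀ · √((1 − β)/(1 + β)).
f' = 1114.6 × √(0.7580/1.2420) = 1114.6 × 0.78122 ≈ 870.7 MHz.

870.7 MHz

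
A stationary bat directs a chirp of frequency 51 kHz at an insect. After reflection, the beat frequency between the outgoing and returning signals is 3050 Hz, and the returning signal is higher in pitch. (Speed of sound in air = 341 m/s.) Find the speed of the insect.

9.9 m/s

Double Doppler shift off a moving reflector: f₂ = f₀ · (v + u)/(v − u) (u > 0 toward emitter).
Returning signal is higher, so f₂ = f₀ + Δf = 51000 + 3050 = 54050 Hz.
Rearranging, u = v · (f₂ − f₀)/(f₂ + f₀) = 341 × 3050/105050 ≈ 9.9 m/s.
So the insect is moving at 9.9 m/s toward the emitter.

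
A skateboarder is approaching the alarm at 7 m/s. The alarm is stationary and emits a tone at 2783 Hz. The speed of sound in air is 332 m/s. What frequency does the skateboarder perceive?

Only the observer moves, toward the source, so f' = f · (v + v_o)/v.
f' = 2783 × (332 + 7)/332 = 2783 × 339/332 ≈ 2842 Hz.

2842 Hz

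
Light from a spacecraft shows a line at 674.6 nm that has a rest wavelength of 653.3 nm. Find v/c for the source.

0.032c

λ'/λ₀ = 1.0326 > 1 (redshift), so the source is receding.
λ'/λ₀ = √((1 + β)/(1 − β)) for a receding source ⇒ β = (r² − 1)/(r² + 1) with r = λ'/λ₀.
β = (1.0663 − 1)/(1.0663 + 1) ≈ 0.032.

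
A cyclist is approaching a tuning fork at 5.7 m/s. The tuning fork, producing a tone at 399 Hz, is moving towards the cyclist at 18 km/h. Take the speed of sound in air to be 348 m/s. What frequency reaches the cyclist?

18 km/h = 5 m/s.
Both move, so f' = f · (v + v_o)/(v − v_s).
f' = 399 × (348 + 5.7)/(348 − 5) = 399 × 353.7/343 ≈ 411 Hz.

411 Hz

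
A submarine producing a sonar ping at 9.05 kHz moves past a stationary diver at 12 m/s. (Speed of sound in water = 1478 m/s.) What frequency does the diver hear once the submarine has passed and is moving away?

Receding: f₂ = f · v/(v + v_s) = 9.05 × 1478/1490 ≈ 8.98 kHz.

8.98 kHz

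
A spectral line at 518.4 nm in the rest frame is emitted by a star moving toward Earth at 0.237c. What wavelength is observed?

407.1 nm

Relativistic Doppler for wavelength: λ' = λ₀ · √((1 − β)/(1 + β)).
λ' = 518.4 × √(0.7630/1.2370) = 518.4 × 0.78538 ≈ 407.1 nm.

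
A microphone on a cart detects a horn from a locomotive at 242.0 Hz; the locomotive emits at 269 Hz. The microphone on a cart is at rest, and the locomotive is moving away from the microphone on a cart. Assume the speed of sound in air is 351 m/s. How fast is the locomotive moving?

f' = f · v/(v + v_s) ⇒ v_s = v · |1 − f/f'|.
v_s = 351 × |1 − 269/242.0| = 351 × 0.1116 ≈ 39 m/s.

39 m/s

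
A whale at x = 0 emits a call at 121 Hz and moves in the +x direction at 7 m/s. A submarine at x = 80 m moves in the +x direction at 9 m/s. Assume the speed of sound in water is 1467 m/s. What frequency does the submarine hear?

121 Hz

The observer lies on the +x side, so the source is heading toward the observer and the observer is heading away from the source.
General Doppler shift: f' = f · (v − v_o)/(v − v_s).
f' = 121 × (1467 − 9)/(1467 − 7) = 121 × 1458/1460 ≈ 121 Hz.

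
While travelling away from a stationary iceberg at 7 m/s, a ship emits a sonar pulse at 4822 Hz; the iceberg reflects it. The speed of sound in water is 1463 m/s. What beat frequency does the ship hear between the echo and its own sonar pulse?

The iceberg receives the sound from a moving source: f₁ = f₀ · v/(v + v_e) = 4822 × 1463/1470 ≈ 4799.0 Hz.
On the return leg the ship is a moving observer: f₂ = f₁ · (v − v_e)/v = 4799.0 × 1456/1463 ≈ 4776.1 Hz.
Beat against the emitted tone: |f₂ − f₀| = 2v_e·f₀/(v + v_e) = 2 × 7 × 4822/1470 ≈ 45.9 Hz.

45.9 Hz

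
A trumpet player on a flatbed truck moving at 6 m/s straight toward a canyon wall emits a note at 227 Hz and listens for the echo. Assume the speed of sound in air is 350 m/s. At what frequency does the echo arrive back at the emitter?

235 Hz

The canyon wall receives the sound from a moving source: f₁ = f₀ · v/(v − v_e) = 227 × 350/344 ≈ 231 Hz.
On the return leg the trumpet player on a flatbed truck is a moving observer: f₂ = f₁ · (v + v_e)/v = 231 × 356/350 ≈ 235 Hz.
Equivalently f₂ = f₀ · (v + v_e)/(v − v_e).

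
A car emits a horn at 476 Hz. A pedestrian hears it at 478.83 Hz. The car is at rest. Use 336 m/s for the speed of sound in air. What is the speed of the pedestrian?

2.00 m/s

f' > f, so the pedestrian is approaching.
f' = f · (v + v_o)/v ⇒ v_o = v · |f'/f − 1|.
v_o = 336 × |478.83/476 − 1| = 336 × 0.005945 ≈ 2.00 m/s.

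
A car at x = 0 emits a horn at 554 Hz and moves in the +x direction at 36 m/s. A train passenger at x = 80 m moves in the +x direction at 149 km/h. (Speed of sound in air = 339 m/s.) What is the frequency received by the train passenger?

544 Hz

149 km/h = 41.39 m/s.
The observer lies on the +x side, so the source is heading toward the observer and the observer is heading away from the source.
General Doppler shift: f' = f · (v − v_o)/(v − v_s).
f' = 554 × (339 − 41.39)/(339 − 36) = 554 × 297.61/303 ≈ 544 Hz.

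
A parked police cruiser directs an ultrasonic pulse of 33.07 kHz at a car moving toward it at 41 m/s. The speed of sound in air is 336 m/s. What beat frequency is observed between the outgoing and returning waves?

At the car (a moving observer), f₁ = f₀ · (v + u)/v = 33.07 × 377/336 ≈ 37.11 kHz.
On reflection it acts as a source moving toward the stationary detector: f₂ = f₁ · v/(v − u) = 37.11 × 336/295 ≈ 42.26 kHz.
Equivalently f₂ = f₀ · (v + u)/(v − u).
Beat frequency (with f₀ = 33070 Hz): |f₂ − f₀| = 2u·f₀/(v − u) = 2 × 41 × 33070/295 ≈ 9192 Hz.

9192 Hz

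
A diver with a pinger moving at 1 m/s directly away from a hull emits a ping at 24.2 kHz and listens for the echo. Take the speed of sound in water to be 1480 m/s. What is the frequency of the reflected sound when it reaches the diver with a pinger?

The hull receives the sound from a moving source: f₁ = f₀ · v/(v + v_e) = 24.2 × 1480/1481 ≈ 24.2 kHz.
On the return leg the diver with a pinger is a moving observer: f₂ = f₁ · (v − v_e)/v = 24.2 × 1479/1480 ≈ 24.2 kHz.

24.2 kHz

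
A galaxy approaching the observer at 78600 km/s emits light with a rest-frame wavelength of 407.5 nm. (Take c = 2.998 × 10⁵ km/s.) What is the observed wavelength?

311.6 nm

β = v/c = 78600/299800 = 0.2622.
Relativistic Doppler for wavelength: λ' = λ₀ · √((1 − β)/(1 + β)).
λ' = 407.5 × √(0.7378/1.2622) = 407.5 × 0.76457 ≈ 311.6 nm.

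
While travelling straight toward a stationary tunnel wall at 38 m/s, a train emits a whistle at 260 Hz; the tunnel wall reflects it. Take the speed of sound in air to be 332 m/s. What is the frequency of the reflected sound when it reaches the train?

327 Hz

The tunnel wall receives the sound from a moving source: f₁ = f₀ · v/(v − v_e) = 260 × 332/294 ≈ 294 Hz.
On the return leg the train is a moving observer: f₂ = f₁ · (v + v_e)/v = 294 × 370/332 ≈ 327 Hz.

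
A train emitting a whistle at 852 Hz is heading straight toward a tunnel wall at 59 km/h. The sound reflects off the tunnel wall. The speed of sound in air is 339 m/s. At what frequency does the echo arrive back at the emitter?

59 km/h = 16.39 m/s.
The tunnel wall receives the sound from a moving source: f₁ = f₀ · v/(v − v_e) = 852 × 339/322.61 ≈ 895 Hz.
On the return leg the train is a moving observer: f₂ = f₁ · (v + v_e)/v = 895 × 355.39/339 ≈ 939 Hz.

939 Hz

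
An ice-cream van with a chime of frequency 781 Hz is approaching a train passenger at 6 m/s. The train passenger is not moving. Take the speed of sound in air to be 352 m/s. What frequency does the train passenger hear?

Only the source moves, toward the listener, so f' = f · v/(v − v_s).
f' = 781 × 352/(352 − 6) = 781 × 352/346 ≈ 795 Hz.

795 Hz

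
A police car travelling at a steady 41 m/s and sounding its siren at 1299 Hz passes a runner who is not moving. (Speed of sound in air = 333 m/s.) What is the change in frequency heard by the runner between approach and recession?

325 Hz

Approaching: f₁ = f · v/(v − v_s) = 1299 × 333/292 ≈ 1481 Hz.
Receding: f₂ = f · v/(v + v_s) = 1299 × 333/374 ≈ 1157 Hz.
Drop: f₁ − f₂ = 2f·v·v_s/(v² − v_s²) = 2 × 1299 × 333 × 41/(333² − 41²) ≈ 325 Hz.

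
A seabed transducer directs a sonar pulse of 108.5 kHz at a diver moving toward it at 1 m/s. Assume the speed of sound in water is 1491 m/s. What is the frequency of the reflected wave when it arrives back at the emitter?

The diver first receives the wave as a moving observer: f₁ = f₀ · (v + u)/v = 108.5 × (1491 + 1)/1491 ≈ 108.6 kHz.
On reflection it acts as a source moving toward the stationary detector: f₂ = f₁ · v/(v − u) = 108.6 × 1491/1490 ≈ 108.6 kHz.

108.6 kHz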